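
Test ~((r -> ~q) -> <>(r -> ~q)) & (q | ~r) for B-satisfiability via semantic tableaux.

Unsatisfiable (every branch closes)

1. ~((r -> ~q) -> <>(r -> ~q)) & (q | ~r), w0
2. ~((r -> ~q) -> <>(r -> ~q)), w0
3. q | ~r, w0
4. r -> ~q, w0
5. ~<>(r -> ~q), w0
6. ~(r -> ~q), w0
7. r, w0
8. q, w0
9. ~q, w0
Accessibility: w0Rw0
Branch closes: q and ~q both at w0.
All branches of the tableau close; one closing branch shown above.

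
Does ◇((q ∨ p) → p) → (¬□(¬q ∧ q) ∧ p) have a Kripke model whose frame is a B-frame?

Satisfiable (open branch found)

1. ◇((q ∨ p) → p) → (¬□(¬q ∧ q) ∧ p), 0
2. ¬□(¬q ∧ q) ∧ p, 0
3. ¬□(¬q ∧ q), 0
4. p, 0
5. ¬(¬q ∧ q), 1
6. ¬q, 1
Accessibility: 0R0, 0R1, 1R0, 1R1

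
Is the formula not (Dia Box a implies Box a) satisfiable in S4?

1. not (Dia Box a implies Box a), 0
2. Dia Box a, 0   [neg-implies-rule on 1]
3. not Box a, 0   [neg-implies-rule on 1]
4. Box a, 1   [Dia-rule on 2: fresh world 1, 0R1]
5. a, 1   [Box-rule on 4 via 1R1]
6. not a, 2   [neg-Box-rule on 3: fresh world 2, 0R2]
Accessibility: 0R0, 0R1, 0R2, 1R1, 2R2

Satisfiable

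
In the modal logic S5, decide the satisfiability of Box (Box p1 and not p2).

Satisfiable

1. Box (Box p1 and not p2), 0
2. Box p1 and not p2, 0
3. Box p1, 0
4. not p2, 0
5. p1, 0
Accessibility: 0R0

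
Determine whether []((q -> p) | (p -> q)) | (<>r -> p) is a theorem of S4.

Tableau for the negation ~([]((q -> p) | (p -> q)) | (<>r -> p)):
1. ~([]((q -> p) | (p -> q)) | (<>r -> p)), w0
2. ~[]((q -> p) | (p -> q)), w0
3. ~(<>r -> p), w0
4. <>r, w0
5. ~p, w0
6. ~((q -> p) | (p -> q)), w1
7. ~(q -> p), w1
8. ~(p -> q), w1
9. q, w1
10. ~p, w1
11. p, w1
12. ~q, w1
Accessibility: w0Rw0, w0Rw1, w1Rw1
Branch closes: p and ~p both at w1.
Every branch of the negation's tableau closes; the branch above is one of them.

Valid in S4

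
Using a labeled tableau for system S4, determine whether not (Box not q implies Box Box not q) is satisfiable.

No, unsatisfiable

1. not (Box not q implies Box Box not q), w0
2. Box not q, w0
3. not Box Box not q, w0
4. not q, w0
5. not Box not q, w1
6. not q, w1
7. q, w2
8. not q, w2
Accessibility: w0Rw0, w0Rw1, w0Rw2, w1Rw1, w1Rw2, w2Rw2
Branch closes: q and not q both at w2.
All branches of the tableau close; one closing branch shown above.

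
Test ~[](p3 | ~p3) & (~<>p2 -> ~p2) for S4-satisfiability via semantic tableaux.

Unsatisfiable (every branch closes)

1. ~[](p3 | ~p3) & (~<>p2 -> ~p2), 0
2. ~[](p3 | ~p3), 0   [&-rule on 1]
3. ~<>p2 -> ~p2, 0   [&-rule on 1]
4. ~p2, 0   [->-rule on 3 (branches; this branch)]
5. ~(p3 | ~p3), 1   [~[]-rule on 2: fresh world 1, 0R1]
6. ~p3, 1   [~|-rule on 5]
7. p3, 1   [~|-rule on 5]
Accessibility: 0R0, 0R1, 1R1
Branch closes: p3 and ~p3 both at 1.
All branches of the tableau close; one closing branch shown above.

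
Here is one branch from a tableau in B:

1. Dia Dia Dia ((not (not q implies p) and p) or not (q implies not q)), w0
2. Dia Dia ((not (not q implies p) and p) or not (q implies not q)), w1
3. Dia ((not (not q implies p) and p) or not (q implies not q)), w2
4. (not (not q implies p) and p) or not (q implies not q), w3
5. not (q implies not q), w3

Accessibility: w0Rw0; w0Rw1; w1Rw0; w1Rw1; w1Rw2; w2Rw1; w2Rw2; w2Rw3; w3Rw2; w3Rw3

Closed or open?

Open

No atom appears with both signs at the same world.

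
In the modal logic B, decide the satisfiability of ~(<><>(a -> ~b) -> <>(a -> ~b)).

1. ~(<><>(a -> ~b) -> <>(a -> ~b)), w0
2. <><>(a -> ~b), w0
3. ~<>(a -> ~b), w0
4. ~(a -> ~b), w0
5. a, w0
6. b, w0
7. <>(a -> ~b), w1
8. ~(a -> ~b), w1
9. a, w1
10. b, w1
11. a -> ~b, w2
12. ~b, w2
Accessibility: w0Rw0, w0Rw1, w1Rw0, w1Rw1, w1Rw2, w2Rw1, w2Rw2

Satisfiable (open branch found)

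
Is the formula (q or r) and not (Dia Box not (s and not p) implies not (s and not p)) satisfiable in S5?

No, unsatisfiable

1. (q or r) and not (Dia Box not (s and not p) implies not (s and not p)), u
2. q or r, u
3. not (Dia Box not (s and not p) implies not (s and not p)), u
4. Dia Box not (s and not p), u
5. s and not p, u
6. s, u
7. not p, u
8. r, u
9. Box not (s and not p), v
10. not (s and not p), u
11. not (s and not p), v
12. p, u
Accessibility: uRu, uRv, vRu, vRv
Branch closes: p and not p both at u.
Every branch closes; the branch above is one of them.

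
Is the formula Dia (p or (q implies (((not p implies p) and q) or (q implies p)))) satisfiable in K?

1. Dia (p or (q implies (((not p implies p) and q) or (q implies p)))), w0
2. p or (q implies (((not p implies p) and q) or (q implies p))), w1
3. q implies (((not p implies p) and q) or (q implies p)), w1
4. ((not p implies p) and q) or (q implies p), w1
5. q implies p, w1
6. p, w1
Accessibility: w0Rw1

Satisfiable (open branch found)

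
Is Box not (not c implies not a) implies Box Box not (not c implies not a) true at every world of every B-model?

Invalid (countermodel exists)

Tableau for the negation not (Box not (not c implies not a) implies Box Box not (not c implies not a)):
1. not (Box not (not c implies not a) implies Box Box not (not c implies not a)), 0
2. Box not (not c implies not a), 0   [neg-implies-rule on 1]
3. not Box Box not (not c implies not a), 0   [neg-implies-rule on 1]
4. not (not c implies not a), 0   [Box-rule on 2 via 0R0]
5. not c, 0   [neg-implies-rule on 4]
6. a, 0   [neg-implies-rule on 4]
7. not Box not (not c implies not a), 1   [neg-Box-rule on 3: fresh world 1, 0R1]
8. not (not c implies not a), 1   [Box-rule on 2 via 0R1]
9. not c, 1   [neg-implies-rule on 8]
10. a, 1   [neg-implies-rule on 8]
11. not c implies not a, 2   [neg-Box-rule on 7: fresh world 2, 1R2]
12. not a, 2   [implies-rule on 11 (branches; this branch)]
Accessibility: 0R0, 0R1, 1R0, 1R1, 1R2, 2R1, 2R2
The negation has an open branch (countermodel exists).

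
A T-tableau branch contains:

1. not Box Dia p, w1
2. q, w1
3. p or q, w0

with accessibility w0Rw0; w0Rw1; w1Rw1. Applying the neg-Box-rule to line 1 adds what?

a fresh world w2 with w1Rw2, and not Dia p at w2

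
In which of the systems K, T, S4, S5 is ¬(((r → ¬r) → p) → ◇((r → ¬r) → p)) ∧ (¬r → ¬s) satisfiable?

K

K-tableau for the formula:
1. ¬(((r → ¬r) → p) → ◇((r → ¬r) → p)) ∧ (¬r → ¬s), u
2. ¬(((r → ¬r) → p) → ◇((r → ¬r) → p)), u
3. ¬r → ¬s, u
4. (r → ¬r) → p, u
5. ¬◇((r → ¬r) → p), u
6. ¬s, u
7. p, u
Complete open branch: satisfiable in K.
T-tableau for the formula:
1. ¬(((r → ¬r) → p) → ◇((r → ¬r) → p)) ∧ (¬r → ¬s), u
2. ¬(((r → ¬r) → p) → ◇((r → ¬r) → p)), u
3. ¬r → ¬s, u
4. (r → ¬r) → p, u
5. ¬◇((r → ¬r) → p), u
6. ¬((r → ¬r) → p), u
7. r → ¬r, u
8. ¬p, u
9. ¬s, u
10. ¬(r → ¬r), u
11. r, u
12. ¬r, u
Accessibility: uRu
Branch closes: r and ¬r both at u.
Every branch closes (one shown): unsatisfiable in T, hence also in S4, S5 (every S4/S5-frame is a T-frame).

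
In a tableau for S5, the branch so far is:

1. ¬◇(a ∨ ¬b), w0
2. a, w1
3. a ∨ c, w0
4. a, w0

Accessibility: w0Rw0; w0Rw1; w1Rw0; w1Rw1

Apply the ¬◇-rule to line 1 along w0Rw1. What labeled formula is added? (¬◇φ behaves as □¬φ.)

¬◇φ behaves as □¬φ: propagate the negated body to each accessible world.

¬(a ∨ ¬b), w1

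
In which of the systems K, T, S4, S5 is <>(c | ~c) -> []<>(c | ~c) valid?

T, S4, S5

T-tableau for the negation ~(<>(c | ~c) -> []<>(c | ~c)):
1. ~(<>(c | ~c) -> []<>(c | ~c)), 0
2. <>(c | ~c), 0   [~->-rule on 1]
3. ~[]<>(c | ~c), 0   [~->-rule on 1]
4. c | ~c, 1   [<>-rule on 2: fresh world 1, 0R1]
5. ~c, 1   [|-rule on 4 (branches; this branch)]
6. ~<>(c | ~c), 2   [~[]-rule on 3: fresh world 2, 0R2]
7. ~(c | ~c), 2   [~<>-rule on 6 via 2R2]
8. ~c, 2   [~|-rule on 7]
9. c, 2   [~|-rule on 7]
Accessibility: 0R0, 0R1, 0R2, 1R1, 2R2
Branch closes: c and ~c both at 2.
Every branch closes (one shown): valid in T, hence also in S4, S5 (every theorem of T is a theorem of S4 and S5).
K-tableau for the negation ~(<>(c | ~c) -> []<>(c | ~c)):
1. ~(<>(c | ~c) -> []<>(c | ~c)), 0
2. <>(c | ~c), 0   [~->-rule on 1]
3. ~[]<>(c | ~c), 0   [~->-rule on 1]
4. c | ~c, 1   [<>-rule on 2: fresh world 1, 0R1]
5. ~c, 1   [|-rule on 4 (branches; this branch)]
6. ~<>(c | ~c), 2   [~[]-rule on 3: fresh world 2, 0R2]
Accessibility: 0R1, 0R2
Complete open branch: countermodel on a K-frame, so not valid in K.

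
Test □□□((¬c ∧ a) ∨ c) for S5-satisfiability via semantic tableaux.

1. □□□((¬c ∧ a) ∨ c), w0
2. □□((¬c ∧ a) ∨ c), w0   [□-rule on 1 via w0Rw0]
3. □((¬c ∧ a) ∨ c), w0   [□-rule on 2 via w0Rw0]
4. (¬c ∧ a) ∨ c, w0   [□-rule on 3 via w0Rw0]
5. c, w0   [∨-rule on 4 (branches; this branch)]
Accessibility: w0Rw0

Yes, satisfiable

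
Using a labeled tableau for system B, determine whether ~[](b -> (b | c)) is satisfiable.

No, unsatisfiable

1. ~[](b -> (b | c)), w0
2. ~(b -> (b | c)), w1
3. b, w1
4. ~(b | c), w1
5. ~b, w1
6. ~c, w1
Accessibility: w0Rw0, w0Rw1, w1Rw0, w1Rw1
Branch closes: b and ~b both at w1.
All branches of the tableau close; one closing branch shown above.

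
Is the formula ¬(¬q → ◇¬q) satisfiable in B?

1. ¬(¬q → ◇¬q), u
2. ¬q, u
3. ¬◇¬q, u
4. q, u
Accessibility: uRu
Branch closes: q and ¬q both at u.
Every branch closes; the branch above is one of them.

Unsatisfiable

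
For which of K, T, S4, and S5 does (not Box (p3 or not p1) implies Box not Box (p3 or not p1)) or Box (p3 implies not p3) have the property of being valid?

S5-tableau for the negation not ((not Box (p3 or not p1) implies Box not Box (p3 or not p1)) or Box (p3 implies not p3)):
1. not ((not Box (p3 or not p1) implies Box not Box (p3 or not p1)) or Box (p3 implies not p3)), w0
2. not (not Box (p3 or not p1) implies Box not Box (p3 or not p1)), w0
3. not Box (p3 implies not p3), w0
4. not Box (p3 or not p1), w0
5. not Box not Box (p3 or not p1), w0
6. not (p3 implies not p3), w1
7. p3, w1
8. not (p3 or not p1), w2
9. not p3, w2
10. p1, w2
11. Box (p3 or not p1), w3
12. p3 or not p1, w0
13. p3 or not p1, w1
14. p3 or not p1, w2
15. p3 or not p1, w3
16. not p1, w0
17. not p1, w1
18. not p1, w2
Accessibility: w0Rw0, w0Rw1, w0Rw2, w0Rw3, w1Rw0, w1Rw1, w1Rw2, w1Rw3, w2Rw0, w2Rw1, w2Rw2, w2Rw3, w3Rw0, w3Rw1, w3Rw2, w3Rw3
Branch closes: p1 and not p1 both at w2.
Every branch closes (one shown): valid in S5.
S4-tableau for the negation not ((not Box (p3 or not p1) implies Box not Box (p3 or not p1)) or Box (p3 implies not p3)):
1. not ((not Box (p3 or not p1) implies Box not Box (p3 or not p1)) or Box (p3 implies not p3)), w0
2. not (not Box (p3 or not p1) implies Box not Box (p3 or not p1)), w0
3. not Box (p3 implies not p3), w0
4. not Box (p3 or not p1), w0
5. not Box not Box (p3 or not p1), w0
6. not (p3 implies not p3), w1
7. p3, w1
8. not (p3 or not p1), w2
9. not p3, w2
10. p1, w2
11. Box (p3 or not p1), w3
12. p3 or not p1, w3
13. not p1, w3
Accessibility: w0Rw0, w0Rw1, w0Rw2, w0Rw3, w1Rw1, w2Rw2, w3Rw3
Complete open branch: countermodel on an S4-frame, so not valid in S4, nor in K, T (the same frame is also a K-frame and a T-frame).

S5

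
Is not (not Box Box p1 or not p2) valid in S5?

No, not valid

Tableau for the negation not Box Box p1 or not p2:
1. not Box Box p1 or not p2, 0
2. not p2, 0
Accessibility: 0R0
The negation has an open branch (countermodel exists).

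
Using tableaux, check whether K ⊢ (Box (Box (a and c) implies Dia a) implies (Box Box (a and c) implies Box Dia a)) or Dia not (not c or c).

Valid in K

Tableau for the negation not ((Box (Box (a and c) implies Dia a) implies (Box Box (a and c) implies Box Dia a)) or Dia not (not c or c)):
1. not ((Box (Box (a and c) implies Dia a) implies (Box Box (a and c) implies Box Dia a)) or Dia not (not c or c)), w0
2. not (Box (Box (a and c) implies Dia a) implies (Box Box (a and c) implies Box Dia a)), w0
3. not Dia not (not c or c), w0
4. Box (Box (a and c) implies Dia a), w0
5. not (Box Box (a and c) implies Box Dia a), w0
6. Box Box (a and c), w0
7. not Box Dia a, w0
8. not Dia a, w1
9. not c or c, w1
10. Box (a and c) implies Dia a, w1
11. Box (a and c), w1
12. c, w1
13. not Box (a and c), w1
14. not (a and c), w2
15. not a, w2
16. a and c, w2
17. a, w2
18. c, w2
Accessibility: w0Rw1, w1Rw2
Branch closes: a and not a both at w2.
All branches of the negation close; one closing branch shown above.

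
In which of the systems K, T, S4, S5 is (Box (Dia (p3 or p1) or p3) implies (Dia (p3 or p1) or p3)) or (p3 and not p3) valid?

K-tableau for the negation not ((Box (Dia (p3 or p1) or p3) implies (Dia (p3 or p1) or p3)) or (p3 and not p3)):
1. not ((Box (Dia (p3 or p1) or p3) implies (Dia (p3 or p1) or p3)) or (p3 and not p3)), 0
2. not (Box (Dia (p3 or p1) or p3) implies (Dia (p3 or p1) or p3)), 0   [neg-or-rule on 1]
3. not (p3 and not p3), 0   [neg-or-rule on 1]
4. Box (Dia (p3 or p1) or p3), 0   [neg-implies-rule on 2]
5. not (Dia (p3 or p1) or p3), 0   [neg-implies-rule on 2]
6. not Dia (p3 or p1), 0   [neg-or-rule on 5]
7. not p3, 0   [neg-or-rule on 5]
Complete open branch: countermodel on a K-frame, so not valid in K.
T-tableau for the negation not ((Box (Dia (p3 or p1) or p3) implies (Dia (p3 or p1) or p3)) or (p3 and not p3)):
1. not ((Box (Dia (p3 or p1) or p3) implies (Dia (p3 or p1) or p3)) or (p3 and not p3)), 0
2. not (Box (Dia (p3 or p1) or p3) implies (Dia (p3 or p1) or p3)), 0   [neg-or-rule on 1]
3. not (p3 and not p3), 0   [neg-or-rule on 1]
4. Box (Dia (p3 or p1) or p3), 0   [neg-implies-rule on 2]
5. not (Dia (p3 or p1) or p3), 0   [neg-implies-rule on 2]
6. not Dia (p3 or p1), 0   [neg-or-rule on 5]
7. not p3, 0   [neg-or-rule on 5]
8. Dia (p3 or p1) or p3, 0   [Box-rule on 4 via 0R0]
9. not (p3 or p1), 0   [neg-Dia-rule on 6 via 0R0]
10. not p1, 0   [neg-or-rule on 9]
11. Dia (p3 or p1), 0   [or-rule on 8 (branches; this branch)]
12. p3 or p1, 1   [Dia-rule on 11: fresh world 1, 0R1]
13. Dia (p3 or p1) or p3, 1   [Box-rule on 4 via 0R1]
14. not (p3 or p1), 1   [neg-Dia-rule on 6 via 0R1]
15. not p3, 1   [neg-or-rule on 14]
16. not p1, 1   [neg-or-rule on 14]
17. p1, 1   [or-rule on 12 (branches; this branch)]
Accessibility: 0R0, 0R1, 1R1
Branch closes: p1 and not p1 both at 1.
Every branch closes (one shown): valid in T, hence also in S4, S5 (every theorem of T is a theorem of S4 and S5).

T, S4, S5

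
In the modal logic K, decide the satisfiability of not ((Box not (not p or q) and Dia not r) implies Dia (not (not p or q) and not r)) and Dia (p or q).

1. not ((Box not (not p or q) and Dia not r) implies Dia (not (not p or q) and not r)) and Dia (p or q), u
2. not ((Box not (not p or q) and Dia not r) implies Dia (not (not p or q) and not r)), u
3. Dia (p or q), u
4. Box not (not p or q) and Dia not r, u
5. not Dia (not (not p or q) and not r), u
6. Box not (not p or q), u
7. Dia not r, u
8. p or q, v
9. not (not (not p or q) and not r), v
10. not (not p or q), v
11. p, v
12. not q, v
13. r, v
14. not r, w
15. not (not (not p or q) and not r), w
16. not (not p or q), w
17. p, w
18. not q, w
19. not p or q, w
20. q, w
Accessibility: uRv, uRw
Branch closes: q and not q both at w.
(One branch shown.) All branches close.

Unsatisfiable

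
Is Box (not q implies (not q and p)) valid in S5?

Tableau for the negation not Box (not q implies (not q and p)):
1. not Box (not q implies (not q and p)), u
2. not (not q implies (not q and p)), v
3. not q, v
4. not (not q and p), v
5. not p, v
Accessibility: uRu, uRv, vRu, vRv
The negation has an open branch (countermodel exists).

No, not valid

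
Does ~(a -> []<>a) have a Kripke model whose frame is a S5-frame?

1. ~(a -> []<>a), 0
2. a, 0
3. ~[]<>a, 0
4. ~<>a, 1
5. ~a, 0
Accessibility: 0R0, 0R1, 1R0, 1R1
Branch closes: a and ~a both at 0.
All branches of the tableau close; one closing branch shown above.

No, unsatisfiable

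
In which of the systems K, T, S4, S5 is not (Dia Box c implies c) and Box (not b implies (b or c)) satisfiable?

K, T, S4

S4-tableau for the formula:
1. not (Dia Box c implies c) and Box (not b implies (b or c)), u
2. not (Dia Box c implies c), u   [and-rule on 1]
3. Box (not b implies (b or c)), u   [and-rule on 1]
4. Dia Box c, u   [neg-implies-rule on 2]
5. not c, u   [neg-implies-rule on 2]
6. not b implies (b or c), u   [Box-rule on 3 via uRu]
7. b or c, u   [implies-rule on 6 (branches; this branch)]
8. b, u   [or-rule on 7 (branches; this branch)]
9. Box c, v   [Dia-rule on 4: fresh world v, uRv]
10. not b implies (b or c), v   [Box-rule on 3 via uRv]
11. c, v   [Box-rule on 9 via vRv]
12. b or c, v   [implies-rule on 10 (branches; this branch)]
Accessibility: uRu, uRv, vRv
Complete open branch: satisfiable in S4, hence also in K, T (this S4-model is also a K-model and a T-model).
S5-tableau for the formula:
1. not (Dia Box c implies c) and Box (not b implies (b or c)), u
2. not (Dia Box c implies c), u   [and-rule on 1]
3. Box (not b implies (b or c)), u   [and-rule on 1]
4. Dia Box c, u   [neg-implies-rule on 2]
5. not c, u   [neg-implies-rule on 2]
6. not b implies (b or c), u   [Box-rule on 3 via uRu]
7. b or c, u   [implies-rule on 6 (branches; this branch)]
8. b, u   [or-rule on 7 (branches; this branch)]
9. Box c, v   [Dia-rule on 4: fresh world v, uRv]
10. not b implies (b or c), v   [Box-rule on 3 via uRv]
11. c, u   [Box-rule on 9 via vRu]
Accessibility: uRu, uRv, vRu, vRv
Branch closes: c and not c both at u.
Every branch closes (one shown): unsatisfiable in S5.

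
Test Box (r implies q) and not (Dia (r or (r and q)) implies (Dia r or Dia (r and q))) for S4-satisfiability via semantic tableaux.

1. Box (r implies q) and not (Dia (r or (r and q)) implies (Dia r or Dia (r and q))), u
2. Box (r implies q), u   [and-rule on 1]
3. not (Dia (r or (r and q)) implies (Dia r or Dia (r and q))), u   [and-rule on 1]
4. Dia (r or (r and q)), u   [neg-implies-rule on 3]
5. not (Dia r or Dia (r and q)), u   [neg-implies-rule on 3]
6. not Dia r, u   [neg-or-rule on 5]
7. not Dia (r and q), u   [neg-or-rule on 5]
8. r implies q, u   [Box-rule on 2 via uRu]
9. not r, u   [neg-Dia-rule on 6 via uRu]
10. not (r and q), u   [neg-Dia-rule on 7 via uRu]
11. q, u   [implies-rule on 8 (branches; this branch)]
12. r or (r and q), v   [Dia-rule on 4: fresh world v, uRv]
13. r implies q, v   [Box-rule on 2 via uRv]
14. not r, v   [neg-Dia-rule on 6 via uRv]
15. not (r and q), v   [neg-Dia-rule on 7 via uRv]
16. r and q, v   [or-rule on 12 (branches; this branch)]
17. r, v   [and-rule on 16]
18. q, v   [and-rule on 16]
Accessibility: uRu, uRv, vRv
Branch closes: r and not r both at v.
All branches of the tableau close; one closing branch shown above.

Unsatisfiable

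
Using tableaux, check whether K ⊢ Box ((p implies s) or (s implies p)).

Tableau for the negation not Box ((p implies s) or (s implies p)):
1. not Box ((p implies s) or (s implies p)), 0
2. not ((p implies s) or (s implies p)), 1
3. not (p implies s), 1
4. not (s implies p), 1
5. p, 1
6. not s, 1
7. s, 1
8. not p, 1
Accessibility: 0R1
Branch closes: s and not s both at 1.
Every branch of the negation's tableau closes; the branch above is one of them.

Valid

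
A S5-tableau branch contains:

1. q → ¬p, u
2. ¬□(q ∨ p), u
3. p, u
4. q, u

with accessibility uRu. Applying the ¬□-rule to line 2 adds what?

a fresh world v with uRv, and ¬(q ∨ p) at v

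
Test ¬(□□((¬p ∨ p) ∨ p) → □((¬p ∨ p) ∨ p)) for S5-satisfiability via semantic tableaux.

Unsatisfiable

1. ¬(□□((¬p ∨ p) ∨ p) → □((¬p ∨ p) ∨ p)), w0
2. □□((¬p ∨ p) ∨ p), w0   [¬→-rule on 1]
3. ¬□((¬p ∨ p) ∨ p), w0   [¬→-rule on 1]
4. □((¬p ∨ p) ∨ p), w0   [□-rule on 2 via w0Rw0]
5. (¬p ∨ p) ∨ p, w0   [□-rule on 4 via w0Rw0]
6. ¬p ∨ p, w0   [∨-rule on 5 (branches; this branch)]
7. p, w0   [∨-rule on 6 (branches; this branch)]
8. ¬((¬p ∨ p) ∨ p), w1   [¬□-rule on 3: fresh world w1, w0Rw1]
9. ¬(¬p ∨ p), w1   [¬∨-rule on 8]
10. ¬p, w1   [¬∨-rule on 8]
11. p, w1   [¬∨-rule on 9]
Accessibility: w0Rw0, w0Rw1, w1Rw0, w1Rw1
Branch closes: p and ¬p both at w1.
All branches of the tableau close; one closing branch shown above.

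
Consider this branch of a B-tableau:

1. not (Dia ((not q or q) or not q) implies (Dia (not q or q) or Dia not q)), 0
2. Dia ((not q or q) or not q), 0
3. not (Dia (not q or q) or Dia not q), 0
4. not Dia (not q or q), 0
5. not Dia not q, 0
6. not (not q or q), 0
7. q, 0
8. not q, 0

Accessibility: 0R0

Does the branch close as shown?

Both q and not q appear at 0.

Closed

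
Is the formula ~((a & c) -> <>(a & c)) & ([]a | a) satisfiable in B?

1. ~((a & c) -> <>(a & c)) & ([]a | a), u
2. ~((a & c) -> <>(a & c)), u
3. []a | a, u
4. a & c, u
5. ~<>(a & c), u
6. a, u
7. c, u
8. ~(a & c), u
9. ~c, u
Accessibility: uRu
Branch closes: c and ~c both at u.
Every branch closes; the branch above is one of them.

Unsatisfiable (every branch closes)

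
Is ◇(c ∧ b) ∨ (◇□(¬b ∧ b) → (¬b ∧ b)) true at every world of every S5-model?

Yes, valid

Tableau for the negation ¬(◇(c ∧ b) ∨ (◇□(¬b ∧ b) → (¬b ∧ b))):
1. ¬(◇(c ∧ b) ∨ (◇□(¬b ∧ b) → (¬b ∧ b))), u
2. ¬◇(c ∧ b), u
3. ¬(◇□(¬b ∧ b) → (¬b ∧ b)), u
4. ◇□(¬b ∧ b), u
5. ¬(¬b ∧ b), u
6. ¬(c ∧ b), u
7. ¬b, u
8. □(¬b ∧ b), v
9. ¬(c ∧ b), v
10. ¬b ∧ b, u
11. b, u
Accessibility: uRu, uRv, vRu, vRv
Branch closes: b and ¬b both at u.
All branches of the negation close; one closing branch shown above.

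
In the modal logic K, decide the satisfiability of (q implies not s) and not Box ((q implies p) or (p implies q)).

1. (q implies not s) and not Box ((q implies p) or (p implies q)), w0
2. q implies not s, w0
3. not Box ((q implies p) or (p implies q)), w0
4. not s, w0
5. not ((q implies p) or (p implies q)), w1
6. not (q implies p), w1
7. not (p implies q), w1
8. q, w1
9. not p, w1
10. p, w1
11. not q, w1
Accessibility: w0Rw1
Branch closes: p and not p both at w1.
(One branch shown.) All branches close.

Unsatisfiable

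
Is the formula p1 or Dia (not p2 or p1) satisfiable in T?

Satisfiable (open branch found)

1. p1 or Dia (not p2 or p1), 0
2. Dia (not p2 or p1), 0   [or-rule on 1 (branches; this branch)]
3. not p2 or p1, 1   [Dia-rule on 2: fresh world 1, 0R1]
4. p1, 1   [or-rule on 3 (branches; this branch)]
Accessibility: 0R0, 0R1, 1R1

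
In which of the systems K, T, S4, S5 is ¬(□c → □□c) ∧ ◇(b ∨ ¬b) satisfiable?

K, T

S4-tableau for the formula:
1. ¬(□c → □□c) ∧ ◇(b ∨ ¬b), u
2. ¬(□c → □□c), u
3. ◇(b ∨ ¬b), u
4. □c, u
5. ¬□□c, u
6. c, u
7. b ∨ ¬b, v
8. c, v
9. ¬b, v
10. ¬□c, w
11. c, w
12. ¬c, x
13. c, x
Accessibility: uRu, uRv, uRw, uRx, vRv, wRw, wRx, xRx
Branch closes: c and ¬c both at x.
Every branch closes (one shown): unsatisfiable in S4, hence also in S5 (every S5-frame is an S4-frame).
T-tableau for the formula:
1. ¬(□c → □□c) ∧ ◇(b ∨ ¬b), u
2. ¬(□c → □□c), u
3. ◇(b ∨ ¬b), u
4. □c, u
5. ¬□□c, u
6. c, u
7. b ∨ ¬b, v
8. c, v
9. ¬b, v
10. ¬□c, w
11. c, w
12. ¬c, x
Accessibility: uRu, uRv, uRw, vRv, wRw, wRx, xRx
Complete open branch: satisfiable in T, hence also in K (this T-model is also a K-model).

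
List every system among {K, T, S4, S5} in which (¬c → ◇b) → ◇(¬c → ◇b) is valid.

K-tableau for the negation ¬((¬c → ◇b) → ◇(¬c → ◇b)):
1. ¬((¬c → ◇b) → ◇(¬c → ◇b)), u
2. ¬c → ◇b, u
3. ¬◇(¬c → ◇b), u
4. ◇b, u
5. b, v
6. ¬(¬c → ◇b), v
7. ¬c, v
8. ¬◇b, v
Accessibility: uRv
Complete open branch: countermodel on a K-frame, so not valid in K.
T-tableau for the negation ¬((¬c → ◇b) → ◇(¬c → ◇b)):
1. ¬((¬c → ◇b) → ◇(¬c → ◇b)), u
2. ¬c → ◇b, u
3. ¬◇(¬c → ◇b), u
4. ¬(¬c → ◇b), u
5. ¬c, u
6. ¬◇b, u
7. ¬b, u
8. ◇b, u
9. b, v
10. ¬(¬c → ◇b), v
11. ¬c, v
12. ¬◇b, v
13. ¬b, v
Accessibility: uRu, uRv, vRv
Branch closes: b and ¬b both at v.
Every branch closes (one shown): valid in T, hence also in S4, S5 (every theorem of T is a theorem of S4 and S5).

T, S4, S5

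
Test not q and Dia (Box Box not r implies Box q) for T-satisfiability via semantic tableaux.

1. not q and Dia (Box Box not r implies Box q), u
2. not q, u
3. Dia (Box Box not r implies Box q), u
4. Box Box not r implies Box q, v
5. Box q, v
6. q, v
Accessibility: uRu, uRv, vRv

Yes, satisfiable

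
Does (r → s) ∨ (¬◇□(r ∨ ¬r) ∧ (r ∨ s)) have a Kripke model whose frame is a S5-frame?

1. (r → s) ∨ (¬◇□(r ∨ ¬r) ∧ (r ∨ s)), w0
2. r → s, w0
3. s, w0
Accessibility: w0Rw0

Yes, satisfiable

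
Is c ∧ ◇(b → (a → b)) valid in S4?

Tableau for the negation ¬(c ∧ ◇(b → (a → b))):
1. ¬(c ∧ ◇(b → (a → b))), 0
2. ¬c, 0   [¬∧-rule on 1 (branches; this branch)]
Accessibility: 0R0
The negation has an open branch (countermodel exists).

No, not valid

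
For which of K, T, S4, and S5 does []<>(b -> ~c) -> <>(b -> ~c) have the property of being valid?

K-tableau for the negation ~([]<>(b -> ~c) -> <>(b -> ~c)):
1. ~([]<>(b -> ~c) -> <>(b -> ~c)), u
2. []<>(b -> ~c), u   [~->-rule on 1]
3. ~<>(b -> ~c), u   [~->-rule on 1]
Complete open branch: countermodel on a K-frame, so not valid in K.
T-tableau for the negation ~([]<>(b -> ~c) -> <>(b -> ~c)):
1. ~([]<>(b -> ~c) -> <>(b -> ~c)), u
2. []<>(b -> ~c), u   [~->-rule on 1]
3. ~<>(b -> ~c), u   [~->-rule on 1]
4. <>(b -> ~c), u   [[]-rule on 2 via uRu]
5. ~(b -> ~c), u   [~<>-rule on 3 via uRu]
6. b, u   [~->-rule on 5]
7. c, u   [~->-rule on 5]
8. b -> ~c, v   [<>-rule on 4: fresh world v, uRv]
9. <>(b -> ~c), v   [[]-rule on 2 via uRv]
10. ~(b -> ~c), v   [~<>-rule on 3 via uRv]
11. b, v   [~->-rule on 10]
12. c, v   [~->-rule on 10]
13. ~c, v   [->-rule on 8 (branches; this branch)]
Accessibility: uRu, uRv, vRv
Branch closes: c and ~c both at v.
Every branch closes (one shown): valid in T, hence also in S4, S5 (every theorem of T is a theorem of S4 and S5).

T, S4, S5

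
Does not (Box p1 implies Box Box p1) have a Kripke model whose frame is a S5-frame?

1. not (Box p1 implies Box Box p1), w0
2. Box p1, w0
3. not Box Box p1, w0
4. p1, w0
5. not Box p1, w1
6. p1, w1
7. not p1, w2
8. p1, w2
Accessibility: w0Rw0, w0Rw1, w0Rw2, w1Rw0, w1Rw1, w1Rw2, w2Rw0, w2Rw1, w2Rw2
Branch closes: p1 and not p1 both at w2.
All branches of the tableau close; one closing branch shown above.

Unsatisfiable (every branch closes)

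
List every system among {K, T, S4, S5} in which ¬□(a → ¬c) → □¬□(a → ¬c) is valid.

S5

S5-tableau for the negation ¬(¬□(a → ¬c) → □¬□(a → ¬c)):
1. ¬(¬□(a → ¬c) → □¬□(a → ¬c)), w0
2. ¬□(a → ¬c), w0   [¬→-rule on 1]
3. ¬□¬□(a → ¬c), w0   [¬→-rule on 1]
4. ¬(a → ¬c), w1   [¬□-rule on 2: fresh world w1, w0Rw1]
5. a, w1   [¬→-rule on 4]
6. c, w1   [¬→-rule on 4]
7. □(a → ¬c), w2   [¬□-rule on 3: fresh world w2, w0Rw2]
8. a → ¬c, w0   [□-rule on 7 via w2Rw0]
9. a → ¬c, w1   [□-rule on 7 via w2Rw1]
10. a → ¬c, w2   [□-rule on 7 via w2Rw2]
11. ¬c, w0   [→-rule on 8 (branches; this branch)]
12. ¬c, w1   [→-rule on 9 (branches; this branch)]
Accessibility: w0Rw0, w0Rw1, w0Rw2, w1Rw0, w1Rw1, w1Rw2, w2Rw0, w2Rw1, w2Rw2
Branch closes: c and ¬c both at w1.
Every branch closes (one shown): valid in S5.
S4-tableau for the negation ¬(¬□(a → ¬c) → □¬□(a → ¬c)):
1. ¬(¬□(a → ¬c) → □¬□(a → ¬c)), w0
2. ¬□(a → ¬c), w0   [¬→-rule on 1]
3. ¬□¬□(a → ¬c), w0   [¬→-rule on 1]
4. ¬(a → ¬c), w1   [¬□-rule on 2: fresh world w1, w0Rw1]
5. a, w1   [¬→-rule on 4]
6. c, w1   [¬→-rule on 4]
7. □(a → ¬c), w2   [¬□-rule on 3: fresh world w2, w0Rw2]
8. a → ¬c, w2   [□-rule on 7 via w2Rw2]
9. ¬c, w2   [→-rule on 8 (branches; this branch)]
Accessibility: w0Rw0, w0Rw1, w0Rw2, w1Rw1, w2Rw2
Complete open branch: countermodel on an S4-frame, so not valid in S4, nor in K, T (the same frame is also a K-frame and a T-frame).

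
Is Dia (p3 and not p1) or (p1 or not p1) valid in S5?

Tableau for the negation not (Dia (p3 and not p1) or (p1 or not p1)):
1. not (Dia (p3 and not p1) or (p1 or not p1)), w0
2. not Dia (p3 and not p1), w0
3. not (p1 or not p1), w0
4. not p1, w0
5. p1, w0
Accessibility: w0Rw0
Branch closes: p1 and not p1 both at w0.
Every branch of the negation's tableau closes; the branch above is one of them.

Valid in S5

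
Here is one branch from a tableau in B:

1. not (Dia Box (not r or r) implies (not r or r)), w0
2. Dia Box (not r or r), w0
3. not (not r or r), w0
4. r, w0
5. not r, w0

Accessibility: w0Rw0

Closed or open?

Both r and not r appear at w0.

Closed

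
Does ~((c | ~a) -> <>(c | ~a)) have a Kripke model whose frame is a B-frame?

1. ~((c | ~a) -> <>(c | ~a)), u
2. c | ~a, u
3. ~<>(c | ~a), u
4. ~(c | ~a), u
5. ~c, u
6. a, u
7. ~a, u
Accessibility: uRu
Branch closes: a and ~a both at u.
All branches of the tableau close; one closing branch shown above.

Unsatisfiable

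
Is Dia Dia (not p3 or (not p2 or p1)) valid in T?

Tableau for the negation not Dia Dia (not p3 or (not p2 or p1)):
1. not Dia Dia (not p3 or (not p2 or p1)), u
2. not Dia (not p3 or (not p2 or p1)), u
3. not (not p3 or (not p2 or p1)), u
4. p3, u
5. not (not p2 or p1), u
6. p2, u
7. not p1, u
Accessibility: uRu
The negation has an open branch (countermodel exists).

Invalid (countermodel exists)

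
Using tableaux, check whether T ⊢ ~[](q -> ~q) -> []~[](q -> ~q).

Tableau for the negation ~(~[](q -> ~q) -> []~[](q -> ~q)):
1. ~(~[](q -> ~q) -> []~[](q -> ~q)), w0
2. ~[](q -> ~q), w0
3. ~[]~[](q -> ~q), w0
4. ~(q -> ~q), w1
5. q, w1
6. [](q -> ~q), w2
7. q -> ~q, w2
8. ~q, w2
Accessibility: w0Rw0, w0Rw1, w0Rw2, w1Rw1, w2Rw2
The negation has an open branch (countermodel exists).

Invalid (countermodel exists)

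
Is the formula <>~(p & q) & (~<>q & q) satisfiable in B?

1. <>~(p & q) & (~<>q & q), 0
2. <>~(p & q), 0
3. ~<>q & q, 0
4. ~<>q, 0
5. q, 0
6. ~q, 0
Accessibility: 0R0
Branch closes: q and ~q both at 0.
(One branch shown.) All branches close.

Unsatisfiable (every branch closes)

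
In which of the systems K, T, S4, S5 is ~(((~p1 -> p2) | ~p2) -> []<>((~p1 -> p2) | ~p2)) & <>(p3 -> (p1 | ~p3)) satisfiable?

T-tableau for the formula:
1. ~(((~p1 -> p2) | ~p2) -> []<>((~p1 -> p2) | ~p2)) & <>(p3 -> (p1 | ~p3)), 0
2. ~(((~p1 -> p2) | ~p2) -> []<>((~p1 -> p2) | ~p2)), 0
3. <>(p3 -> (p1 | ~p3)), 0
4. (~p1 -> p2) | ~p2, 0
5. ~[]<>((~p1 -> p2) | ~p2), 0
6. ~p1 -> p2, 0
7. p2, 0
8. p3 -> (p1 | ~p3), 1
9. p1 | ~p3, 1
10. ~p3, 1
11. ~<>((~p1 -> p2) | ~p2), 2
12. ~((~p1 -> p2) | ~p2), 2
13. ~(~p1 -> p2), 2
14. p2, 2
15. ~p1, 2
16. ~p2, 2
Accessibility: 0R0, 0R1, 0R2, 1R1, 2R2
Branch closes: p2 and ~p2 both at 2.
Every branch closes (one shown): unsatisfiable in T, hence also in S4, S5 (every S4/S5-frame is a T-frame).
K-tableau for the formula:
1. ~(((~p1 -> p2) | ~p2) -> []<>((~p1 -> p2) | ~p2)) & <>(p3 -> (p1 | ~p3)), 0
2. ~(((~p1 -> p2) | ~p2) -> []<>((~p1 -> p2) | ~p2)), 0
3. <>(p3 -> (p1 | ~p3)), 0
4. (~p1 -> p2) | ~p2, 0
5. ~[]<>((~p1 -> p2) | ~p2), 0
6. ~p2, 0
7. p3 -> (p1 | ~p3), 1
8. p1 | ~p3, 1
9. ~p3, 1
10. ~<>((~p1 -> p2) | ~p2), 2
Accessibility: 0R1, 0R2
Complete open branch: satisfiable in K.

K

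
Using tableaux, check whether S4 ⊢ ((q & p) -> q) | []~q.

Yes, valid

Tableau for the negation ~(((q & p) -> q) | []~q):
1. ~(((q & p) -> q) | []~q), u
2. ~((q & p) -> q), u   [~|-rule on 1]
3. ~[]~q, u   [~|-rule on 1]
4. q & p, u   [~->-rule on 2]
5. ~q, u   [~->-rule on 2]
6. q, u   [&-rule on 4]
7. p, u   [&-rule on 4]
Accessibility: uRu
Branch closes: q and ~q both at u.
Every branch of the negation's tableau closes; the branch above is one of them.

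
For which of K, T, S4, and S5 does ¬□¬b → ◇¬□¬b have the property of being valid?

T-tableau for the negation ¬(¬□¬b → ◇¬□¬b):
1. ¬(¬□¬b → ◇¬□¬b), w0
2. ¬□¬b, w0   [¬→-rule on 1]
3. ¬◇¬□¬b, w0   [¬→-rule on 1]
4. □¬b, w0   [¬◇-rule on 3 via w0Rw0]
5. ¬b, w0   [□-rule on 4 via w0Rw0]
6. b, w1   [¬□-rule on 2: fresh world w1, w0Rw1]
7. □¬b, w1   [¬◇-rule on 3 via w0Rw1]
8. ¬b, w1   [□-rule on 4 via w0Rw1]
Accessibility: w0Rw0, w0Rw1, w1Rw1
Branch closes: b and ¬b both at w1.
Every branch closes (one shown): valid in T, hence also in S4, S5 (every theorem of T is a theorem of S4 and S5).
K-tableau for the negation ¬(¬□¬b → ◇¬□¬b):
1. ¬(¬□¬b → ◇¬□¬b), w0
2. ¬□¬b, w0   [¬→-rule on 1]
3. ¬◇¬□¬b, w0   [¬→-rule on 1]
4. b, w1   [¬□-rule on 2: fresh world w1, w0Rw1]
5. □¬b, w1   [¬◇-rule on 3 via w0Rw1]
Accessibility: w0Rw1
Complete open branch: countermodel on a K-frame, so not valid in K.

T, S4, S5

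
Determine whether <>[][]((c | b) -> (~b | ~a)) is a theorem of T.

Tableau for the negation ~<>[][]((c | b) -> (~b | ~a)):
1. ~<>[][]((c | b) -> (~b | ~a)), u
2. ~[][]((c | b) -> (~b | ~a)), u   [~<>-rule on 1 via uRu]
3. ~[]((c | b) -> (~b | ~a)), v   [~[]-rule on 2: fresh world v, uRv]
4. ~[][]((c | b) -> (~b | ~a)), v   [~<>-rule on 1 via uRv]
5. ~((c | b) -> (~b | ~a)), w   [~[]-rule on 3: fresh world w, vRw]
6. c | b, w   [~->-rule on 5]
7. ~(~b | ~a), w   [~->-rule on 5]
8. b, w   [~|-rule on 7]
9. a, w   [~|-rule on 7]
10. ~[]((c | b) -> (~b | ~a)), x   [~[]-rule on 4: fresh world x, vRx]
11. ~((c | b) -> (~b | ~a)), y   [~[]-rule on 10: fresh world y, xRy]
12. c | b, y   [~->-rule on 11]
13. ~(~b | ~a), y   [~->-rule on 11]
14. b, y   [~|-rule on 13]
15. a, y   [~|-rule on 13]
Accessibility: uRu, uRv, vRv, vRw, vRx, wRw, xRx, xRy, yRy
The negation has an open branch (countermodel exists).

Not valid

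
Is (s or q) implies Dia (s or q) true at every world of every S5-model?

Valid

Tableau for the negation not ((s or q) implies Dia (s or q)):
1. not ((s or q) implies Dia (s or q)), 0
2. s or q, 0
3. not Dia (s or q), 0
4. not (s or q), 0
5. not s, 0
6. not q, 0
7. q, 0
Accessibility: 0R0
Branch closes: q and not q both at 0.
All branches of the negation close; one closing branch shown above.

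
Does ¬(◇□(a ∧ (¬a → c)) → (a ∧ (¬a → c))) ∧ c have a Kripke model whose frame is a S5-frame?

1. ¬(◇□(a ∧ (¬a → c)) → (a ∧ (¬a → c))) ∧ c, 0
2. ¬(◇□(a ∧ (¬a → c)) → (a ∧ (¬a → c))), 0
3. c, 0
4. ◇□(a ∧ (¬a → c)), 0
5. ¬(a ∧ (¬a → c)), 0
6. ¬a, 0
7. □(a ∧ (¬a → c)), 1
8. a ∧ (¬a → c), 0
9. a, 0
10. ¬a → c, 0
Accessibility: 0R0, 0R1, 1R0, 1R1
Branch closes: a and ¬a both at 0.
All branches of the tableau close; one closing branch shown above.

Unsatisfiable (every branch closes)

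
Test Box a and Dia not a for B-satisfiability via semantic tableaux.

1. Box a and Dia not a, w0
2. Box a, w0
3. Dia not a, w0
4. a, w0
5. not a, w1
6. a, w1
Accessibility: w0Rw0, w0Rw1, w1Rw0, w1Rw1
Branch closes: a and not a both at w1.
Every branch closes; the branch above is one of them.

Unsatisfiable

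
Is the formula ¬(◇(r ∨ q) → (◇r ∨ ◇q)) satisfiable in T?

Unsatisfiable

1. ¬(◇(r ∨ q) → (◇r ∨ ◇q)), w0
2. ◇(r ∨ q), w0
3. ¬(◇r ∨ ◇q), w0
4. ¬◇r, w0
5. ¬◇q, w0
6. ¬r, w0
7. ¬q, w0
8. r ∨ q, w1
9. ¬r, w1
10. ¬q, w1
11. q, w1
Accessibility: w0Rw0, w0Rw1, w1Rw1
Branch closes: q and ¬q both at w1.
(One branch shown.) All branches close.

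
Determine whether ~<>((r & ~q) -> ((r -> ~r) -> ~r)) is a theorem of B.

Tableau for the negation <>((r & ~q) -> ((r -> ~r) -> ~r)):
1. <>((r & ~q) -> ((r -> ~r) -> ~r)), u
2. (r & ~q) -> ((r -> ~r) -> ~r), v   [<>-rule on 1: fresh world v, uRv]
3. (r -> ~r) -> ~r, v   [->-rule on 2 (branches; this branch)]
4. ~r, v   [->-rule on 3 (branches; this branch)]
Accessibility: uRu, uRv, vRu, vRv
The negation has an open branch (countermodel exists).

No, not valid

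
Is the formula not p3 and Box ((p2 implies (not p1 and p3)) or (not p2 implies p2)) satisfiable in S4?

1. not p3 and Box ((p2 implies (not p1 and p3)) or (not p2 implies p2)), w0
2. not p3, w0
3. Box ((p2 implies (not p1 and p3)) or (not p2 implies p2)), w0
4. (p2 implies (not p1 and p3)) or (not p2 implies p2), w0
5. not p2 implies p2, w0
6. p2, w0
Accessibility: w0Rw0

Satisfiable (open branch found)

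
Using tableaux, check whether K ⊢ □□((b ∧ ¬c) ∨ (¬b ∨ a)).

No, not valid

Tableau for the negation ¬□□((b ∧ ¬c) ∨ (¬b ∨ a)):
1. ¬□□((b ∧ ¬c) ∨ (¬b ∨ a)), 0
2. ¬□((b ∧ ¬c) ∨ (¬b ∨ a)), 1
3. ¬((b ∧ ¬c) ∨ (¬b ∨ a)), 2
4. ¬(b ∧ ¬c), 2
5. ¬(¬b ∨ a), 2
6. b, 2
7. ¬a, 2
8. c, 2
Accessibility: 0R1, 1R2
The negation has an open branch (countermodel exists).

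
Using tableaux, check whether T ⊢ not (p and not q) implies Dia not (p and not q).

Valid in T

Tableau for the negation not (not (p and not q) implies Dia not (p and not q)):
1. not (not (p and not q) implies Dia not (p and not q)), w0
2. not (p and not q), w0
3. not Dia not (p and not q), w0
4. p and not q, w0
5. p, w0
6. not q, w0
7. q, w0
Accessibility: w0Rw0
Branch closes: q and not q both at w0.
Every branch of the negation's tableau closes; the branch above is one of them.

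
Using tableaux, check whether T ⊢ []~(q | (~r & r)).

Not valid

Tableau for the negation ~[]~(q | (~r & r)):
1. ~[]~(q | (~r & r)), u
2. q | (~r & r), v
3. q, v
Accessibility: uRu, uRv, vRv
The negation has an open branch (countermodel exists).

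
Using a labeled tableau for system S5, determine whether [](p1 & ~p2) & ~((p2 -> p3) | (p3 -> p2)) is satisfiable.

1. [](p1 & ~p2) & ~((p2 -> p3) | (p3 -> p2)), u
2. [](p1 & ~p2), u
3. ~((p2 -> p3) | (p3 -> p2)), u
4. ~(p2 -> p3), u
5. ~(p3 -> p2), u
6. p2, u
7. ~p3, u
8. p3, u
9. ~p2, u
Accessibility: uRu
Branch closes: p3 and ~p3 both at u.
Every branch closes; the branch above is one of them.

Unsatisfiable (every branch closes)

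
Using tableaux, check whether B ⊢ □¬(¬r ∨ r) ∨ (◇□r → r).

Tableau for the negation ¬(□¬(¬r ∨ r) ∨ (◇□r → r)):
1. ¬(□¬(¬r ∨ r) ∨ (◇□r → r)), 0
2. ¬□¬(¬r ∨ r), 0   [¬∨-rule on 1]
3. ¬(◇□r → r), 0   [¬∨-rule on 1]
4. ◇□r, 0   [¬→-rule on 3]
5. ¬r, 0   [¬→-rule on 3]
6. ¬r ∨ r, 1   [¬□-rule on 2: fresh world 1, 0R1]
7. r, 1   [∨-rule on 6 (branches; this branch)]
8. □r, 2   [◇-rule on 4: fresh world 2, 0R2]
9. r, 0   [□-rule on 8 via 2R0]
Accessibility: 0R0, 0R1, 0R2, 1R0, 1R1, 2R0, 2R2
Branch closes: r and ¬r both at 0.
Every branch of the negation's tableau closes; the branch above is one of them.

Valid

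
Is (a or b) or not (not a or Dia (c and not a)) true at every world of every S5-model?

Invalid (countermodel exists)

Tableau for the negation not ((a or b) or not (not a or Dia (c and not a))):
1. not ((a or b) or not (not a or Dia (c and not a))), 0
2. not (a or b), 0
3. not a or Dia (c and not a), 0
4. not a, 0
5. not b, 0
6. Dia (c and not a), 0
7. c and not a, 1
8. c, 1
9. not a, 1
Accessibility: 0R0, 0R1, 1R0, 1R1
The negation has an open branch (countermodel exists).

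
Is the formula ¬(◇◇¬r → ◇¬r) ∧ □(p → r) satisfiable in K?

1. ¬(◇◇¬r → ◇¬r) ∧ □(p → r), 0
2. ¬(◇◇¬r → ◇¬r), 0
3. □(p → r), 0
4. ◇◇¬r, 0
5. ¬◇¬r, 0
6. ◇¬r, 1
7. p → r, 1
8. r, 1
9. ¬r, 2
Accessibility: 0R1, 1R2

Satisfiable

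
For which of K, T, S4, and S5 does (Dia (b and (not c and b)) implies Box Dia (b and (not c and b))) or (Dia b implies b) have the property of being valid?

S5-tableau for the negation not ((Dia (b and (not c and b)) implies Box Dia (b and (not c and b))) or (Dia b implies b)):
1. not ((Dia (b and (not c and b)) implies Box Dia (b and (not c and b))) or (Dia b implies b)), w0
2. not (Dia (b and (not c and b)) implies Box Dia (b and (not c and b))), w0
3. not (Dia b implies b), w0
4. Dia (b and (not c and b)), w0
5. not Box Dia (b and (not c and b)), w0
6. Dia b, w0
7. not b, w0
8. b and (not c and b), w1
9. b, w1
10. not c and b, w1
11. not c, w1
12. not Dia (b and (not c and b)), w2
13. not (b and (not c and b)), w0
14. not (b and (not c and b)), w1
15. not (b and (not c and b)), w2
16. not (not c and b), w0
17. not (not c and b), w1
18. not (not c and b), w2
19. not b, w1
Accessibility: w0Rw0, w0Rw1, w0Rw2, w1Rw0, w1Rw1, w1Rw2, w2Rw0, w2Rw1, w2Rw2
Branch closes: b and not b both at w1.
Every branch closes (one shown): valid in S5.
S4-tableau for the negation not ((Dia (b and (not c and b)) implies Box Dia (b and (not c and b))) or (Dia b implies b)):
1. not ((Dia (b and (not c and b)) implies Box Dia (b and (not c and b))) or (Dia b implies b)), w0
2. not (Dia (b and (not c and b)) implies Box Dia (b and (not c and b))), w0
3. not (Dia b implies b), w0
4. Dia (b and (not c and b)), w0
5. not Box Dia (b and (not c and b)), w0
6. Dia b, w0
7. not b, w0
8. b and (not c and b), w1
9. b, w1
10. not c and b, w1
11. not c, w1
12. not Dia (b and (not c and b)), w2
13. not (b and (not c and b)), w2
14. not (not c and b), w2
15. not b, w2
16. b, w3
Accessibility: w0Rw0, w0Rw1, w0Rw2, w0Rw3, w1Rw1, w2Rw2, w3Rw3
Complete open branch: countermodel on an S4-frame, so not valid in S4, nor in K, T (the same frame is also a K-frame and a T-frame).

S5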